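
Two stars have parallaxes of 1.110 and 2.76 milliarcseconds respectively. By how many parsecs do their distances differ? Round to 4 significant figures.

538.6 pc

d_A = 1/0.001110″ = 900.9 pc; d_B = 1/0.002760″ = 362.32 pc.
|d_B − d_A| = |362.32 − 900.9| = 538.58 pc.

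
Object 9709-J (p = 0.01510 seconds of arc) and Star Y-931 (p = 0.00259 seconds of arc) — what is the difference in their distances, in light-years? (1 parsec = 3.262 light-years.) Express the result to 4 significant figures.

1043 ly

d_A = 1/0.01510″ = 66.225 pc; d_B = 1/0.002590″ = 386.1 pc.
|d_B − d_A| = |386.1 − 66.225| = 319.88 pc = 319.88 × 3.262 ly = 1043.4 ly.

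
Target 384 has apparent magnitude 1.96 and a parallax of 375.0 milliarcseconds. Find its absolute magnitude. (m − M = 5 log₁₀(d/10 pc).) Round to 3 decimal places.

M = 4.830

d = 1/p = 1/0.3750″ = 2.6667 pc.
m − M = 5 log₁₀(2.6667) − 5 = 2.1299 − 5 = -2.8701.
M = m − (m − M) = 1.96 − (-2.8701) = 4.830.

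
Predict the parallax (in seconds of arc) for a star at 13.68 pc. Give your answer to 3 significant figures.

p = 1/d = 1/13.68 = 0.073099 arcsec.

0.0731 arcsec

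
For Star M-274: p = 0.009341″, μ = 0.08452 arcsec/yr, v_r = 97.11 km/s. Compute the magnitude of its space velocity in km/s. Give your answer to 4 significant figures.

106.2 km/s

d = 1/p = 1/0.009341″ = 107.05 pc.
v_t = 4.740 μ d = 4.740 × 0.08452 × 107.05 = 42.887 km/s.
v = √(v_r² + v_t²) = √(97.11² + 42.887²) = √11269.6 = 106.16 km/s.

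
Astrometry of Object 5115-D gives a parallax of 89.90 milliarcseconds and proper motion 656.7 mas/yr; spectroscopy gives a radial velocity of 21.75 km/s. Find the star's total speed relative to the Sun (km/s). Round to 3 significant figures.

d = 1/p = 1/0.08990″ = 11.123 pc.
μ = 656.7 mas/yr = 0.6567 ″/yr.
v_t = 4.740 μ d = 4.740 × 0.6567 × 11.123 = 34.623 km/s.
v = √(v_r² + v_t²) = √(21.75² + 34.623²) = √1671.81 = 40.888 km/s.

40.9 km/s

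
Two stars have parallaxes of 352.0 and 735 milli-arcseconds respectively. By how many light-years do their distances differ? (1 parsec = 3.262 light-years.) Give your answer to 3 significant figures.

d_A = 1/0.3520″ = 2.8409 pc; d_B = 1/0.7350″ = 1.3605 pc.
|d_B − d_A| = |1.3605 − 2.8409| = 1.4804 pc = 1.4804 × 3.262 ly = 4.8291 ly.

4.83 ly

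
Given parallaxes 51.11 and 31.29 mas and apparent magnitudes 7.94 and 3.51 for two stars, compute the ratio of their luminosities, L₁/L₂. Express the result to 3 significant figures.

d₁ = 1/p₁ = 1/0.05111″ = 19.566 pc; d₂ = 1/p₂ = 1/0.03129″ = 31.959 pc.
M₁ = m₁ − 5 log₁₀ d₁ + 5 = 7.94 − 6.4575 + 5 = 6.4825.
M₂ = 3.51 − 7.5230 + 5 = 0.9870.
L₁/L₂ = 10^(0.4(M₂ − M₁)) = 10^(0.4 × (-5.4955)) = 10^(-2.19820) = 0.0063358.

L₁/L₂ = 0.00634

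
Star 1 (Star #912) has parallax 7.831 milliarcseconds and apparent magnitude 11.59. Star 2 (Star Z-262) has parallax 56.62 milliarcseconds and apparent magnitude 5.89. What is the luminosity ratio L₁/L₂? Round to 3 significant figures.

d₁ = 1/p₁ = 1/0.007831″ = 127.7 pc; d₂ = 1/p₂ = 1/0.05662″ = 17.662 pc.
M₁ = m₁ − 5 log₁₀ d₁ + 5 = 11.59 − 10.5310 + 5 = 6.0590.
M₂ = 5.89 − 6.2352 + 5 = 4.6548.
L₁/L₂ = 10^(0.4(M₂ − M₁)) = 10^(0.4 × (-1.4042)) = 10^(-0.56168) = 0.27436.

L₁/L₂ = 0.274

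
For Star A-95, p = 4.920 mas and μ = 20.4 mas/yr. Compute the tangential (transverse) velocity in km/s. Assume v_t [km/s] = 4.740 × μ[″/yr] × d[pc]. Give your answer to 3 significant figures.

d = 1/p = 1/0.004920″ = 203.25 pc.
μ = 20.4 mas/yr = 0.0204 ″/yr.
v_t = 4.74 × μ × d = 4.74 × 0.0204 × 203.25 = 19.653 km/s.

19.7 km/s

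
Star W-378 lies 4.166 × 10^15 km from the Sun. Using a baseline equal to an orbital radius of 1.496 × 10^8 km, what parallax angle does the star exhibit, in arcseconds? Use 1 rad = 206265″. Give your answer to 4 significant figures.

0.007407 arcsec

θ ≈ B/d = (1.496 × 10^8) / (4.166 × 10^15) = 3.5910 × 10^-8 rad.
In arcseconds: 3.5910 × 10^-8 × 206265 = 0.007407″.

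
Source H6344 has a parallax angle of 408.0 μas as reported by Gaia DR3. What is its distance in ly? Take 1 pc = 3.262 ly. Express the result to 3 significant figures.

p = 408.0 μas = 0.0004080 arcsec.
d = 1/p = 1/0.0004080 = 2451 pc.
In light-years: 2451 × 3.262 = 7995.2 ly.

8000 ly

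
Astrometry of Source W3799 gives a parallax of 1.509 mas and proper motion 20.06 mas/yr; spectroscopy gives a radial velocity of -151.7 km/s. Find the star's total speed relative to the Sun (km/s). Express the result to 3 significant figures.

d = 1/p = 1/0.001509″ = 662.69 pc.
μ = 20.06 mas/yr = 0.02006 ″/yr.
v_t = 4.740 μ d = 4.740 × 0.02006 × 662.69 = 63.011 km/s.
v = √(v_r² + v_t²) = √((-151.7)² + 63.011²) = √26983.3 = 164.27 km/s.

164 km/s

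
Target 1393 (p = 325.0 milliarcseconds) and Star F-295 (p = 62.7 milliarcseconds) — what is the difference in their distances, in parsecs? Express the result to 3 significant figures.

12.9 pc

d_A = 1/0.3250″ = 3.0769 pc; d_B = 1/0.06270″ = 15.949 pc.
|d_B − d_A| = |15.949 − 3.0769| = 12.872 pc.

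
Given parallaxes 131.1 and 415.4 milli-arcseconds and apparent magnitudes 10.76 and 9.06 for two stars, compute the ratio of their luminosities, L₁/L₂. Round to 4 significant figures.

d₁ = 1/p₁ = 1/0.1311″ = 7.6278 pc; d₂ = 1/p₂ = 1/0.4154″ = 2.4073 pc.
M₁ = m₁ − 5 log₁₀ d₁ + 5 = 10.76 − 4.4120 + 5 = 11.3480.
M₂ = 9.06 − 1.9077 + 5 = 12.1523.
L₁/L₂ = 10^(0.4(M₂ − M₁)) = 10^(0.4 × 0.8043) = 10^0.32172 = 2.0976.

L₁/L₂ = 2.098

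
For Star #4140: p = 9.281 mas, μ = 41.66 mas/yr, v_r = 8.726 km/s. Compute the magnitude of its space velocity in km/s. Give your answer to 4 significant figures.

d = 1/p = 1/0.009281″ = 107.75 pc.
μ = 41.66 mas/yr = 0.04166 ″/yr.
v_t = 4.740 μ d = 4.740 × 0.04166 × 107.75 = 21.277 km/s.
v = √(v_r² + v_t²) = √(8.726² + 21.277²) = √528.854 = 22.997 km/s.

23.00 km/s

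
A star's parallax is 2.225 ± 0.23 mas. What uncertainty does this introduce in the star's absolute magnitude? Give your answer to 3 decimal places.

σ_M = 0.224 mag

M = m − 5 log₁₀ d + 5 = m + 5 log₁₀ p + 5, so ∂M/∂p = 5/(p ln 10).
σ_M = (5/ln 10) · (σ_p/p) = 2.1715 × 0.23/2.225 = 2.1715 × 0.10337 = 0.22447.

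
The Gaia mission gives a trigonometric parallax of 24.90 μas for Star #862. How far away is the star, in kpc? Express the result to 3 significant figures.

p = 24.90 μas = 0.00002490 arcsec.
d = 1/p = 1/0.00002490 = 40161 pc.
= 40.161 kpc.

40.2 kpc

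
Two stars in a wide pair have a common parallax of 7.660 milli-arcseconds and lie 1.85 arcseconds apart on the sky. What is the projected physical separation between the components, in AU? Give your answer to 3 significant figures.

d = 1/p = 1/0.007660″ = 130.55 pc.
At distance d (pc), an angle of θ arcsec spans θ·d AU: s = 1.85 × 130.55 = 241.52 AU.

242 AU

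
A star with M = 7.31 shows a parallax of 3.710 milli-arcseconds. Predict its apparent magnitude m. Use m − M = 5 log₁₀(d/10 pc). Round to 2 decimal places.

d = 1/p = 1/0.003710″ = 269.54 pc.
m − M = 5 log₁₀ d − 5 = 5 log₁₀(269.54) − 5 = 12.1531 − 5 = 7.1531.
m = M + (m − M) = 7.31 + 7.1531 = 14.46.

m = 14.46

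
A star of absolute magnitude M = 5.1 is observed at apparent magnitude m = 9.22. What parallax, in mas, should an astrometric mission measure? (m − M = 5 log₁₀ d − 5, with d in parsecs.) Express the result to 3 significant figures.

15.0 mas

m − M = 9.22 − 5.1 = 4.12.
d = 10^((m−M)/5 + 1) = 10^1.824 = 66.681 pc.
p = 1/d = 1/66.681 = 0.014997 arcsec = 14.997 mas.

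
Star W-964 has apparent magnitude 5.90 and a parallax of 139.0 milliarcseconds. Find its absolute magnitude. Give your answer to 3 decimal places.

M = 6.615

d = 1/p = 1/0.1390″ = 7.1942 pc.
m − M = 5 log₁₀(7.1942) − 5 = 4.2849 − 5 = -0.7151.
M = m − (m − M) = 5.90 − (-0.7151) = 6.615.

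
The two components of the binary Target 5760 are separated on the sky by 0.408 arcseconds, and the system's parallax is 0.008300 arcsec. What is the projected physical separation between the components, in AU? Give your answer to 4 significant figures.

d = 1/p = 1/0.008300″ = 120.48 pc.
At distance d (pc), an angle of θ arcsec spans θ·d AU: s = 0.408 × 120.48 = 49.156 AU.

49.16 AU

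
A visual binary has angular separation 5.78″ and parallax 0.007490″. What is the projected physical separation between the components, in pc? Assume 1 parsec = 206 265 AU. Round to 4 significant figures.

0.003741 pc

d = 1/p = 1/0.007490″ = 133.51 pc.
At distance d (pc), an angle of θ arcsec spans θ·d AU: s = 5.78 × 133.51 = 771.69 AU.
= 771.69 / 206265 = 0.0037413 pc.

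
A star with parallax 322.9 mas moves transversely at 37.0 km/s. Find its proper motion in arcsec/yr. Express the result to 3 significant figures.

d = 1/p = 1/0.3229″ = 3.0969 pc.
μ = v_t / (4.74 d) = 37.0 / (4.74 × 3.0969) = 37.0 / 14.679 = 2.5206 ″/yr.

2.52 arcsec/yr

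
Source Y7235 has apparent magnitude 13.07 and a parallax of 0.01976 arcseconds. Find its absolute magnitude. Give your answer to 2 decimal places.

M = 9.55

d = 1/p = 1/0.01976″ = 50.607 pc.
m − M = 5 log₁₀(50.607) − 5 = 8.5211 − 5 = 3.5211.
M = m − (m − M) = 13.07 − 3.5211 = 9.55.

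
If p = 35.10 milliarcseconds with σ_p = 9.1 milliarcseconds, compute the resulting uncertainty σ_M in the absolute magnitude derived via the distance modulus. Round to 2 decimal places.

M = m − 5 log₁₀ d + 5 = m + 5 log₁₀ p + 5, so ∂M/∂p = 5/(p ln 10).
σ_M = (5/ln 10) · (σ_p/p) = 2.1715 × 9.1/35.10 = 2.1715 × 0.25926 = 0.56298.

σ_M = 0.56 mag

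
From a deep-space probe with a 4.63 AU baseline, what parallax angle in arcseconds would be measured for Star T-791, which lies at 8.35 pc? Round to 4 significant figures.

0.5545 arcsec

p (arcsec) = B (AU) / d (pc).
p = 4.63 / 8.35 = 0.55449 arcsec.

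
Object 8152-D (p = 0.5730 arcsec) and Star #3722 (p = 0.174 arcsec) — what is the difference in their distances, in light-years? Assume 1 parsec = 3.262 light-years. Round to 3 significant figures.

d_A = 1/0.5730″ = 1.7452 pc; d_B = 1/0.1740″ = 5.7471 pc.
|d_B − d_A| = |5.7471 − 1.7452| = 4.0019 pc = 4.0019 × 3.262 ly = 13.054 ly.

13.1 ly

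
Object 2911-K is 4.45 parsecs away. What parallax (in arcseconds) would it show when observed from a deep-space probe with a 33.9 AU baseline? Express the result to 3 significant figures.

7.62 arcsec

p (arcsec) = B (AU) / d (pc).
p = 33.9 / 4.45 = 7.618 arcsec.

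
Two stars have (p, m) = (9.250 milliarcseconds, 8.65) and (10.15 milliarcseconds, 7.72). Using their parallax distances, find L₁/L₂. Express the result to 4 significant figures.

L₁/L₂ = 0.5113

d₁ = 1/p₁ = 1/0.009250″ = 108.11 pc; d₂ = 1/p₂ = 1/0.01015″ = 98.522 pc.
M₁ = m₁ − 5 log₁₀ d₁ + 5 = 8.65 − 10.1693 + 5 = 3.4807.
M₂ = 7.72 − 9.9677 + 5 = 2.7523.
L₁/L₂ = 10^(0.4(M₂ − M₁)) = 10^(0.4 × (-0.7284)) = 10^(-0.29136) = 0.51126.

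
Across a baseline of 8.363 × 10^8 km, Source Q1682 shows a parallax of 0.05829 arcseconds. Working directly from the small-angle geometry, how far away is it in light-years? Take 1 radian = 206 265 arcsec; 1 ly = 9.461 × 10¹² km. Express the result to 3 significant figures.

313 ly

θ = 0.05829″ = 0.05829/206265 = 2.8260 × 10^-7 rad.
d = B/θ = (8.363 × 10^8) / (2.8260 × 10^-7) = 2.9593 × 10^15 km = (2.9593 × 10^15) / (9.461 × 10^12) ly = 312.79 ly.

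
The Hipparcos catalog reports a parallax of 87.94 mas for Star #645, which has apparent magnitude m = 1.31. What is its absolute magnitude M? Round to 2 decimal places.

d = 1/p = 1/0.08794″ = 11.371 pc.
m − M = 5 log₁₀(11.371) − 5 = 5.2790 − 5 = 0.2790.
M = m − (m − M) = 1.31 − 0.2790 = 1.03.

M = 1.03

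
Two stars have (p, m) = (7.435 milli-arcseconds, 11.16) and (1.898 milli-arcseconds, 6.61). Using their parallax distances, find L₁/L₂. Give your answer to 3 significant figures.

d₁ = 1/p₁ = 1/0.007435″ = 134.5 pc; d₂ = 1/p₂ = 1/0.001898″ = 526.87 pc.
M₁ = m₁ − 5 log₁₀ d₁ + 5 = 11.16 − 10.6436 + 5 = 5.5164.
M₂ = 6.61 − 13.6085 + 5 = -1.9985.
L₁/L₂ = 10^(0.4(M₂ − M₁)) = 10^(0.4 × (-7.5149)) = 10^(-3.00596) = 0.00098637.

L₁/L₂ = 0.000986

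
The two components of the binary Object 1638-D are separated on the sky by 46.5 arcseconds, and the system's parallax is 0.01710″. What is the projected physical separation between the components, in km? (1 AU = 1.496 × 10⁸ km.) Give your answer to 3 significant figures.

4.07 × 10^11 km

d = 1/p = 1/0.01710″ = 58.48 pc.
At distance d (pc), an angle of θ arcsec spans θ·d AU: s = 46.5 × 58.48 = 2719.3 AU.
= 2719.3 × 1.496 × 10⁸ km = 4.0681 × 10^11 km.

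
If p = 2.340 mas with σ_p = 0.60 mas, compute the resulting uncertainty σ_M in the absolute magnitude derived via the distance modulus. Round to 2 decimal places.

σ_M = 0.56 mag

M = m − 5 log₁₀ d + 5 = m + 5 log₁₀ p + 5, so ∂M/∂p = 5/(p ln 10).
σ_M = (5/ln 10) · (σ_p/p) = 2.1715 × 0.60/2.340 = 2.1715 × 0.25641 = 0.55679.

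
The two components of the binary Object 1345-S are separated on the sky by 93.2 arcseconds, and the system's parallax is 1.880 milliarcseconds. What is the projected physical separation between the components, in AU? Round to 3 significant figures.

49600 AU

d = 1/p = 1/0.001880″ = 531.91 pc.
At distance d (pc), an angle of θ arcsec spans θ·d AU: s = 93.2 × 531.91 = 49574 AU.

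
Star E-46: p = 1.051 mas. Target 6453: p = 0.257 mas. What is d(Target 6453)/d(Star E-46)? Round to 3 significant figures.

Since d = 1/p, d_B/d_A = p_A/p_B.
= 1.051 / 0.257 = 4.0895.

4.09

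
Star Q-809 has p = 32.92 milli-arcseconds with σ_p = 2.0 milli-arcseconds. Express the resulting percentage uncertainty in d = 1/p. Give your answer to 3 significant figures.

For d = 1/p, |σ_d/d| = |σ_p/p|.
σ_p/p = 2.0 / 32.92 = 0.060753 = 6.0753%.

6.08%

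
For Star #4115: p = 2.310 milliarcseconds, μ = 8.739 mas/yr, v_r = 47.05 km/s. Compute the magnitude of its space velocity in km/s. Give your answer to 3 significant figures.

d = 1/p = 1/0.002310″ = 432.9 pc.
μ = 8.739 mas/yr = 0.008739 ″/yr.
v_t = 4.740 μ d = 4.740 × 0.008739 × 432.9 = 17.932 km/s.
v = √(v_r² + v_t²) = √(47.05² + 17.932²) = √2535.26 = 50.351 km/s.

50.4 km/s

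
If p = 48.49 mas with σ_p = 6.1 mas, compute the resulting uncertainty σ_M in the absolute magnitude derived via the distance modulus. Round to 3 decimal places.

M = m − 5 log₁₀ d + 5 = m + 5 log₁₀ p + 5, so ∂M/∂p = 5/(p ln 10).
σ_M = (5/ln 10) · (σ_p/p) = 2.1715 × 6.1/48.49 = 2.1715 × 0.1258 = 0.27317.

σ_M = 0.273 mag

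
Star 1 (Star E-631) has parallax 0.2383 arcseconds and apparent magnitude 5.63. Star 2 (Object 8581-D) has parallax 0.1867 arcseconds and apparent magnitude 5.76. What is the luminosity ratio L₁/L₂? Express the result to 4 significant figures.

L₁/L₂ = 0.6919

d₁ = 1/p₁ = 1/0.2383″ = 4.1964 pc; d₂ = 1/p₂ = 1/0.1867″ = 5.3562 pc.
M₁ = m₁ − 5 log₁₀ d₁ + 5 = 5.63 − 3.1144 + 5 = 7.5156.
M₂ = 5.76 − 3.6443 + 5 = 7.1157.
L₁/L₂ = 10^(0.4(M₂ − M₁)) = 10^(0.4 × (-0.3999)) = 10^(-0.15996) = 0.69189.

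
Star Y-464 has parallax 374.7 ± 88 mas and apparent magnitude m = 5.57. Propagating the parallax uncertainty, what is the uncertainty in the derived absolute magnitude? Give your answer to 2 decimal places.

σ_M = 0.51 mag

M = m − 5 log₁₀ d + 5 = m + 5 log₁₀ p + 5, so ∂M/∂p = 5/(p ln 10).
σ_M = (5/ln 10) · (σ_p/p) = 2.1715 × 88/374.7 = 2.1715 × 0.23485 = 0.50998.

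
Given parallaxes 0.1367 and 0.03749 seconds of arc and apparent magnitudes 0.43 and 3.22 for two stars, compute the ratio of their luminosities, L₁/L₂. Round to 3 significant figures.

d₁ = 1/p₁ = 1/0.1367″ = 7.3153 pc; d₂ = 1/p₂ = 1/0.03749″ = 26.674 pc.
M₁ = m₁ − 5 log₁₀ d₁ + 5 = 0.43 − 4.3212 + 5 = 1.1088.
M₂ = 3.22 − 7.1304 + 5 = 1.0896.
L₁/L₂ = 10^(0.4(M₂ − M₁)) = 10^(0.4 × (-0.0192)) = 10^(-0.00768) = 0.98247.

L₁/L₂ = 0.982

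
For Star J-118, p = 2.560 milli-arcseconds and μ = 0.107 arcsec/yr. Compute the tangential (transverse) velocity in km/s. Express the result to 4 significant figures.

198.1 km/s

d = 1/p = 1/0.002560″ = 390.63 pc.
v_t = 4.74 × μ × d = 4.74 × 0.107 × 390.63 = 198.12 km/s.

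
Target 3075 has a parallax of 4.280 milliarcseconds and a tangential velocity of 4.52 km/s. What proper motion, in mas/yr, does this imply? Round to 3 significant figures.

d = 1/p = 1/0.004280″ = 233.64 pc.
μ = v_t / (4.74 d) = 4.52 / (4.74 × 233.64) = 4.52 / 1107.5 = 0.0040813 ″/yr = 4.0813 mas/yr.

4.08 mas/yr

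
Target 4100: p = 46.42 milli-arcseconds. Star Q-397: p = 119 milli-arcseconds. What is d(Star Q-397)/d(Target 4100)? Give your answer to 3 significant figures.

0.390

Since d = 1/p, d_B/d_A = p_A/p_B.
= 46.42 / 119 = 0.39008.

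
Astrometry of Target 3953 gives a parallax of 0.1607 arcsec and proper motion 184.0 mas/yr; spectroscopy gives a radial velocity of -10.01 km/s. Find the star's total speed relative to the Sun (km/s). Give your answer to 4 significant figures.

d = 1/p = 1/0.1607″ = 6.2228 pc.
μ = 184.0 mas/yr = 0.1840 ″/yr.
v_t = 4.740 μ d = 4.740 × 0.1840 × 6.2228 = 5.4273 km/s.
v = √(v_r² + v_t²) = √((-10.01)² + 5.4273²) = √129.656 = 11.387 km/s.

11.39 km/s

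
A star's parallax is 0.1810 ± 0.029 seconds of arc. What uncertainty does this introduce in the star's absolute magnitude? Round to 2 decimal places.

σ_M = 0.35 mag

M = m − 5 log₁₀ d + 5 = m + 5 log₁₀ p + 5, so ∂M/∂p = 5/(p ln 10).
σ_M = (5/ln 10) · (σ_p/p) = 2.1715 × 0.029/0.1810 = 2.1715 × 0.16022 = 0.34792.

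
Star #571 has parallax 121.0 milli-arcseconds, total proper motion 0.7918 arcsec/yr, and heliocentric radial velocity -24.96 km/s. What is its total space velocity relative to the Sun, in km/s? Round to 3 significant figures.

d = 1/p = 1/0.1210″ = 8.2645 pc.
v_t = 4.740 μ d = 4.740 × 0.7918 × 8.2645 = 31.018 km/s.
v = √(v_r² + v_t²) = √((-24.96)² + 31.018²) = √1585.12 = 39.814 km/s.

39.8 km/s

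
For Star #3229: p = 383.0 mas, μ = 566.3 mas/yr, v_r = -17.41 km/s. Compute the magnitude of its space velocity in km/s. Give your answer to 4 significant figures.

18.77 km/s

d = 1/p = 1/0.3830″ = 2.611 pc.
μ = 566.3 mas/yr = 0.5663 ″/yr.
v_t = 4.740 μ d = 4.740 × 0.5663 × 2.611 = 7.0086 km/s.
v = √(v_r² + v_t²) = √((-17.41)² + 7.0086²) = √352.229 = 18.768 km/s.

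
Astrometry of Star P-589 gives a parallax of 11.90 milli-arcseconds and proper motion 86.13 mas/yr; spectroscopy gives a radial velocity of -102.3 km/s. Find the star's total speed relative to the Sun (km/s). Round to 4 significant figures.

d = 1/p = 1/0.01190″ = 84.034 pc.
μ = 86.13 mas/yr = 0.08613 ″/yr.
v_t = 4.740 μ d = 4.740 × 0.08613 × 84.034 = 34.307 km/s.
v = √(v_r² + v_t²) = √((-102.3)² + 34.307²) = √11642.3 = 107.9 km/s.

107.9 km/s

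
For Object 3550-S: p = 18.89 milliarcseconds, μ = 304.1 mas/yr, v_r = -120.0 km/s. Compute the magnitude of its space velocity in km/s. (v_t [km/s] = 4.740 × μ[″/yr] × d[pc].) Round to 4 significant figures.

142.2 km/s

d = 1/p = 1/0.01889″ = 52.938 pc.
μ = 304.1 mas/yr = 0.3041 ″/yr.
v_t = 4.740 μ d = 4.740 × 0.3041 × 52.938 = 76.307 km/s.
v = √(v_r² + v_t²) = √((-120.0)² + 76.307²) = √20222.8 = 142.21 km/s.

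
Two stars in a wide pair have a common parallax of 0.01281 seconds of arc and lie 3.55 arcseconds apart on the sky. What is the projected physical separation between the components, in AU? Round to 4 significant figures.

277.1 AU

d = 1/p = 1/0.01281″ = 78.064 pc.
At distance d (pc), an angle of θ arcsec spans θ·d AU: s = 3.55 × 78.064 = 277.13 AU.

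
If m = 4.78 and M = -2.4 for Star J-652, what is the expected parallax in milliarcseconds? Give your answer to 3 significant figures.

m − M = 4.78 − (-2.4) = 7.18.
d = 10^((m−M)/5 + 1) = 10^2.436 = 272.9 pc.
p = 1/d = 1/272.9 = 0.0036643 arcsec = 3.6643 mas.

3.66 mas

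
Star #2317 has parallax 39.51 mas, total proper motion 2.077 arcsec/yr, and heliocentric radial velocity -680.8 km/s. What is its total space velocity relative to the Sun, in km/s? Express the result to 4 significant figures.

725.0 km/s

d = 1/p = 1/0.03951″ = 25.31 pc.
v_t = 4.740 μ d = 4.740 × 2.077 × 25.31 = 249.18 km/s.
v = √(v_r² + v_t²) = √((-680.8)² + 249.18²) = √525579 = 724.97 km/s.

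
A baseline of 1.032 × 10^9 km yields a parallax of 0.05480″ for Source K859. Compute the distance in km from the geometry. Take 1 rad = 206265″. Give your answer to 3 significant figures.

3.88 × 10^15 km

θ = 0.05480″ = 0.05480/206265 = 2.6568 × 10^-7 rad.
d = B/θ = (1.032 × 10^9) / (2.6568 × 10^-7) = 3.8844 × 10^15 km.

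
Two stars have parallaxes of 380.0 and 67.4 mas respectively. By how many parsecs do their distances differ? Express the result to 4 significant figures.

12.21 pc

d_A = 1/0.3800″ = 2.6316 pc; d_B = 1/0.06740″ = 14.837 pc.
|d_B − d_A| = |14.837 − 2.6316| = 12.205 pc.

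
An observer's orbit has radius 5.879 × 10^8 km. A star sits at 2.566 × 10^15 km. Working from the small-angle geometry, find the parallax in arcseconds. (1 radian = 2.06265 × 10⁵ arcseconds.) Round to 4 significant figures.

θ ≈ B/d = (5.879 × 10^8) / (2.566 × 10^15) = 2.2911 × 10^-7 rad.
In arcseconds: 2.2911 × 10^-7 × 206265 = 0.047257″.

0.04726 arcsec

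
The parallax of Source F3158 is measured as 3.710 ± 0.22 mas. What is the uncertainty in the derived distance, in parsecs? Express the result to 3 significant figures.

d = 1/p, so σ_d = σ_p / p².
σ_d = 0.000220 / (0.003710)² = 0.000220 / 0.000013764 = 15.984 pc.

16.0 pc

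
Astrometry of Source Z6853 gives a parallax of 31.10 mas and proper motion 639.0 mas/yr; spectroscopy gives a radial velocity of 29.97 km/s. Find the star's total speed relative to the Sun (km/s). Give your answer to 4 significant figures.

d = 1/p = 1/0.03110″ = 32.154 pc.
μ = 639.0 mas/yr = 0.6390 ″/yr.
v_t = 4.740 μ d = 4.740 × 0.6390 × 32.154 = 97.39 km/s.
v = √(v_r² + v_t²) = √(29.97² + 97.39²) = √10383 = 101.9 km/s.

101.9 km/s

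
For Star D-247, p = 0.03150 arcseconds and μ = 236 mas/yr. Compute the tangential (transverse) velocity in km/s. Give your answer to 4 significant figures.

35.51 km/s

d = 1/p = 1/0.03150″ = 31.746 pc.
μ = 236 mas/yr = 0.236 ″/yr.
v_t = 4.74 × μ × d = 4.74 × 0.236 × 31.746 = 35.512 km/s.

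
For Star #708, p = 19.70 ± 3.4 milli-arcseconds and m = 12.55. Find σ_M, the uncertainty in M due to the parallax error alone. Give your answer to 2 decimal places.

M = m − 5 log₁₀ d + 5 = m + 5 log₁₀ p + 5, so ∂M/∂p = 5/(p ln 10).
σ_M = (5/ln 10) · (σ_p/p) = 2.1715 × 3.4/19.70 = 2.1715 × 0.17259 = 0.37478.

σ_M = 0.37 mag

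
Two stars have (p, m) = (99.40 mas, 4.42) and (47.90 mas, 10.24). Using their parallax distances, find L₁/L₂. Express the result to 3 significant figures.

d₁ = 1/p₁ = 1/0.09940″ = 10.06 pc; d₂ = 1/p₂ = 1/0.04790″ = 20.877 pc.
M₁ = m₁ − 5 log₁₀ d₁ + 5 = 4.42 − 5.0130 + 5 = 4.4070.
M₂ = 10.24 − 6.5983 + 5 = 8.6417.
L₁/L₂ = 10^(0.4(M₂ − M₁)) = 10^(0.4 × 4.2347) = 10^1.69388 = 49.417.

L₁/L₂ = 49.4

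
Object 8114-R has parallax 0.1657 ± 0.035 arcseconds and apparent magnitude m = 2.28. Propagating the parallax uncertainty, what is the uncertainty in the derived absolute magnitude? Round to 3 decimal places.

σ_M = 0.459 mag

M = m − 5 log₁₀ d + 5 = m + 5 log₁₀ p + 5, so ∂M/∂p = 5/(p ln 10).
σ_M = (5/ln 10) · (σ_p/p) = 2.1715 × 0.035/0.1657 = 2.1715 × 0.21123 = 0.45869.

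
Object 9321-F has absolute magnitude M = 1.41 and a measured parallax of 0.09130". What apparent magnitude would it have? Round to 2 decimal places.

m = 1.61

d = 1/p = 1/0.09130″ = 10.953 pc.
m − M = 5 log₁₀ d − 5 = 5 log₁₀(10.953) − 5 = 5.1977 − 5 = 0.1977.
m = M + (m − M) = 1.41 + 0.1977 = 1.61.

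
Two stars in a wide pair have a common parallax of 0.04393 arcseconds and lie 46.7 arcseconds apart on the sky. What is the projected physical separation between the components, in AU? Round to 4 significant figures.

1063 AU

d = 1/p = 1/0.04393″ = 22.763 pc.
At distance d (pc), an angle of θ arcsec spans θ·d AU: s = 46.7 × 22.763 = 1063 AU.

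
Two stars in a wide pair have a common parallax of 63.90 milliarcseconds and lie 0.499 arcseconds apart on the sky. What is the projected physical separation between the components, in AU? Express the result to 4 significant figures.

d = 1/p = 1/0.06390″ = 15.649 pc.
At distance d (pc), an angle of θ arcsec spans θ·d AU: s = 0.499 × 15.649 = 7.8089 AU.

7.809 AU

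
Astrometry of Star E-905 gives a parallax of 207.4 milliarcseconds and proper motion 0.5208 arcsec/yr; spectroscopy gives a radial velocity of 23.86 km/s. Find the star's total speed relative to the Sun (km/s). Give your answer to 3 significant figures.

26.7 km/s

d = 1/p = 1/0.2074″ = 4.8216 pc.
v_t = 4.740 μ d = 4.740 × 0.5208 × 4.8216 = 11.903 km/s.
v = √(v_r² + v_t²) = √(23.86² + 11.903²) = √710.981 = 26.664 km/s.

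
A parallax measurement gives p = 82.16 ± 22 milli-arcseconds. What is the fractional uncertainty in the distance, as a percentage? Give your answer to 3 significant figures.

26.8%

For d = 1/p, |σ_d/d| = |σ_p/p|.
σ_p/p = 22 / 82.16 = 0.26777 = 26.777%.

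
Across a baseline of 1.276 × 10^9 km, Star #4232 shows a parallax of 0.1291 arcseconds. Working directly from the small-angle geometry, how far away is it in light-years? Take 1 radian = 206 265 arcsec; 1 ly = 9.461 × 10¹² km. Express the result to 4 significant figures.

θ = 0.1291″ = 0.1291/206265 = 6.2589 × 10^-7 rad.
d = B/θ = (1.276 × 10^9) / (6.2589 × 10^-7) = 2.0387 × 10^15 km = (2.0387 × 10^15) / (9.461 × 10^12) ly = 215.48 ly.

215.5 ly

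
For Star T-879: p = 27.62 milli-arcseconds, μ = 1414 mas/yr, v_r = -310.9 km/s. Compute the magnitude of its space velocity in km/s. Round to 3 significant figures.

d = 1/p = 1/0.02762″ = 36.206 pc.
μ = 1414 mas/yr = 1.414 ″/yr.
v_t = 4.740 μ d = 4.740 × 1.414 × 36.206 = 242.67 km/s.
v = √(v_r² + v_t²) = √((-310.9)² + 242.67²) = √155548 = 394.4 km/s.

394 km/s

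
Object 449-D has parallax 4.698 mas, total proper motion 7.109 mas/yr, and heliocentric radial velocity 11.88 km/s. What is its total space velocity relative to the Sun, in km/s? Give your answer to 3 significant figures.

d = 1/p = 1/0.004698″ = 212.86 pc.
μ = 7.109 mas/yr = 0.007109 ″/yr.
v_t = 4.740 μ d = 4.740 × 0.007109 × 212.86 = 7.1727 km/s.
v = √(v_r² + v_t²) = √(11.88² + 7.1727²) = √192.582 = 13.877 km/s.

13.9 km/s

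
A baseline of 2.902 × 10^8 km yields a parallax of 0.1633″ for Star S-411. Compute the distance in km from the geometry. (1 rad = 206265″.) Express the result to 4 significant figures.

θ = 0.1633″ = 0.1633/206265 = 7.9170 × 10^-7 rad.
d = B/θ = (2.902 × 10^8) / (7.9170 × 10^-7) = 3.6655 × 10^14 km.

3.666 × 10^14 km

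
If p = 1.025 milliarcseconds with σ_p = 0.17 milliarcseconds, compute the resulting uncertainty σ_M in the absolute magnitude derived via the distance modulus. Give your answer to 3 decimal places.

M = m − 5 log₁₀ d + 5 = m + 5 log₁₀ p + 5, so ∂M/∂p = 5/(p ln 10).
σ_M = (5/ln 10) · (σ_p/p) = 2.1715 × 0.17/1.025 = 2.1715 × 0.16585 = 0.36014.

σ_M = 0.360 mag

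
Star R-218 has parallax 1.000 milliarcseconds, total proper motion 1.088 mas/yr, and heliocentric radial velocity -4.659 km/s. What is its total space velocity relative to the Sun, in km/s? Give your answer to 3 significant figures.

d = 1/p = 1/0.001000″ = 1000 pc.
μ = 1.088 mas/yr = 0.001088 ″/yr.
v_t = 4.740 μ d = 4.740 × 0.001088 × 1000 = 5.1571 km/s.
v = √(v_r² + v_t²) = √((-4.659)² + 5.1571²) = √48.302 = 6.95 km/s.

6.95 km/s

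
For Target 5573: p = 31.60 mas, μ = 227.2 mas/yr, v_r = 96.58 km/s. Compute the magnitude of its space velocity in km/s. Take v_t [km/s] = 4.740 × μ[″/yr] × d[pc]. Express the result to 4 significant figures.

102.4 km/s

d = 1/p = 1/0.03160″ = 31.646 pc.
μ = 227.2 mas/yr = 0.2272 ″/yr.
v_t = 4.740 μ d = 4.740 × 0.2272 × 31.646 = 34.08 km/s.
v = √(v_r² + v_t²) = √(96.58² + 34.08²) = √10489.1 = 102.42 km/s.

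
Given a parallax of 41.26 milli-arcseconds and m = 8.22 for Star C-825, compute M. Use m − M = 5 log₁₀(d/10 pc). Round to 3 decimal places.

M = 6.298

d = 1/p = 1/0.04126″ = 24.237 pc.
m − M = 5 log₁₀(24.237) − 5 = 6.9224 − 5 = 1.9224.
M = m − (m − M) = 8.22 − 1.9224 = 6.298.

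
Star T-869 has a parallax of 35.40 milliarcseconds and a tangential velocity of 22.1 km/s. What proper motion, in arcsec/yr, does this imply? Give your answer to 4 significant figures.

d = 1/p = 1/0.03540″ = 28.249 pc.
μ = v_t / (4.74 d) = 22.1 / (4.74 × 28.249) = 22.1 / 133.9 = 0.16505 ″/yr.

0.1651 arcsec/yr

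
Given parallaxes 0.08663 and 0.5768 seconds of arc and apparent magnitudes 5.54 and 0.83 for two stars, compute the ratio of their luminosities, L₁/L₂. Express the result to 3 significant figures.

d₁ = 1/p₁ = 1/0.08663″ = 11.543 pc; d₂ = 1/p₂ = 1/0.5768″ = 1.7337 pc.
M₁ = m₁ − 5 log₁₀ d₁ + 5 = 5.54 − 5.3116 + 5 = 5.2284.
M₂ = 0.83 − 1.1949 + 5 = 4.6351.
L₁/L₂ = 10^(0.4(M₂ − M₁)) = 10^(0.4 × (-0.5933)) = 10^(-0.23732) = 0.579.

L₁/L₂ = 0.579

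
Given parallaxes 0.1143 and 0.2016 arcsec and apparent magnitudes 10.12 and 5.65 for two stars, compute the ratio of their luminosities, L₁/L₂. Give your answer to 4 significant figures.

d₁ = 1/p₁ = 1/0.1143″ = 8.7489 pc; d₂ = 1/p₂ = 1/0.2016″ = 4.9603 pc.
M₁ = m₁ − 5 log₁₀ d₁ + 5 = 10.12 − 4.7098 + 5 = 10.4102.
M₂ = 5.65 − 3.4775 + 5 = 7.1725.
L₁/L₂ = 10^(0.4(M₂ − M₁)) = 10^(0.4 × (-3.2377)) = 10^(-1.29508) = 0.05069.

L₁/L₂ = 0.05069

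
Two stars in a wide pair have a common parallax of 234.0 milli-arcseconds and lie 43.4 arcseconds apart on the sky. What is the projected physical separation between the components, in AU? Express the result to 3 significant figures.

185 AU

d = 1/p = 1/0.2340″ = 4.2735 pc.
At distance d (pc), an angle of θ arcsec spans θ·d AU: s = 43.4 × 4.2735 = 185.47 AU.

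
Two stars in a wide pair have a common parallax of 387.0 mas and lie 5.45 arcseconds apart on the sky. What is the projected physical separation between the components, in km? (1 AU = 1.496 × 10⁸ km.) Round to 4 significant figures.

d = 1/p = 1/0.3870″ = 2.584 pc.
At distance d (pc), an angle of θ arcsec spans θ·d AU: s = 5.45 × 2.584 = 14.083 AU.
= 14.083 × 1.496 × 10⁸ km = 2.1068 × 10^9 km.

2.107 × 10^9 km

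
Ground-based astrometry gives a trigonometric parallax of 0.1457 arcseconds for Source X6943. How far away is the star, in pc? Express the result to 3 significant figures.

6.86 pc

d = 1/p = 1/0.1457 = 6.8634 pc.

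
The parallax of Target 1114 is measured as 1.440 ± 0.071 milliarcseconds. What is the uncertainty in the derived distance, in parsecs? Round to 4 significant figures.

d = 1/p, so σ_d = σ_p / p².
σ_d = 0.0000710 / (0.001440)² = 0.0000710 / 0.0000020736 = 34.24 pc.

34.24 pc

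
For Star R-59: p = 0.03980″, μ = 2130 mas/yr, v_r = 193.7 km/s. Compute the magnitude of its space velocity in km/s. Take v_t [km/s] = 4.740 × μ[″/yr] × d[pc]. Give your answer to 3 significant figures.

319 km/s

d = 1/p = 1/0.03980″ = 25.126 pc.
μ = 2130 mas/yr = 2.130 ″/yr.
v_t = 4.740 μ d = 4.740 × 2.130 × 25.126 = 253.68 km/s.
v = √(v_r² + v_t²) = √(193.7² + 253.68²) = √101873 = 319.18 km/s.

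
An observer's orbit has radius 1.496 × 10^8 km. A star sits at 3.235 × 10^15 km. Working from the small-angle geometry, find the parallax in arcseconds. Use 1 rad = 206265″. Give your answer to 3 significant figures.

0.00954 arcsec

θ ≈ B/d = (1.496 × 10^8) / (3.235 × 10^15) = 4.6244 × 10^-8 rad.
In arcseconds: 4.6244 × 10^-8 × 206265 = 0.0095385″.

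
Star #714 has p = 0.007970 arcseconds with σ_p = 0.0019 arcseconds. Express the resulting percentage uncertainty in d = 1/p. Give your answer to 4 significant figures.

For d = 1/p, |σ_d/d| = |σ_p/p|.
σ_p/p = 0.0019 / 0.007970 = 0.23839 = 23.839%.

23.84%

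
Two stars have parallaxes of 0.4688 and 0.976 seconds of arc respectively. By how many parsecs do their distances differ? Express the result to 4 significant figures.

1.109 pc

d_A = 1/0.4688″ = 2.1331 pc; d_B = 1/0.9760″ = 1.0246 pc.
|d_B − d_A| = |1.0246 − 2.1331| = 1.1085 pc.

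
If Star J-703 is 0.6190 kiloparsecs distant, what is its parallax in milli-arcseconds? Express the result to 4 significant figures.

1.616 mas

d = 0.6190 kpc = 619 pc.
p = 1/d = 1/619 = 0.0016155 arcsec.
= 0.0016155 × 1000 = 1.6155 mas.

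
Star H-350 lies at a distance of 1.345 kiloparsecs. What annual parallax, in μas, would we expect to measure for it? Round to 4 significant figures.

743.5 μas

d = 1.345 kpc = 1345 pc.
p = 1/d = 1/1345 = 0.00074349 arcsec.
= 0.00074349 × 10⁶ = 743.49 μas.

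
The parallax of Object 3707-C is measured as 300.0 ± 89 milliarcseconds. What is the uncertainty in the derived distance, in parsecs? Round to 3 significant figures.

0.989 pc

d = 1/p, so σ_d = σ_p / p².
σ_d = 0.0890 / (0.3000)² = 0.0890 / 0.09 = 0.98889 pc.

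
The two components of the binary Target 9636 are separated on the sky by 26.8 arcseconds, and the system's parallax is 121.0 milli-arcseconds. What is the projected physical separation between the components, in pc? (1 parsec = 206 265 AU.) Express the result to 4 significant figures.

d = 1/p = 1/0.1210″ = 8.2645 pc.
At distance d (pc), an angle of θ arcsec spans θ·d AU: s = 26.8 × 8.2645 = 221.49 AU.
= 221.49 / 206265 = 0.0010738 pc.

0.001074 pc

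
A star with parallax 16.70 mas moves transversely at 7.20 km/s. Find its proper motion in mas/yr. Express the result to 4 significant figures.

25.37 mas/yr

d = 1/p = 1/0.01670″ = 59.88 pc.
μ = v_t / (4.74 d) = 7.20 / (4.74 × 59.88) = 7.20 / 283.83 = 0.025367 ″/yr = 25.367 mas/yr.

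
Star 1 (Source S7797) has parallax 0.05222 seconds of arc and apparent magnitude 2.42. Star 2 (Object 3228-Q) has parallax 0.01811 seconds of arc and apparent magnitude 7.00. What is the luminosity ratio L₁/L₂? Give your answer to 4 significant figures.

L₁/L₂ = 8.169

d₁ = 1/p₁ = 1/0.05222″ = 19.15 pc; d₂ = 1/p₂ = 1/0.01811″ = 55.218 pc.
M₁ = m₁ − 5 log₁₀ d₁ + 5 = 2.42 − 6.4108 + 5 = 1.0092.
M₂ = 7.00 − 8.7104 + 5 = 3.2896.
L₁/L₂ = 10^(0.4(M₂ − M₁)) = 10^(0.4 × 2.2804) = 10^0.91216 = 8.1688.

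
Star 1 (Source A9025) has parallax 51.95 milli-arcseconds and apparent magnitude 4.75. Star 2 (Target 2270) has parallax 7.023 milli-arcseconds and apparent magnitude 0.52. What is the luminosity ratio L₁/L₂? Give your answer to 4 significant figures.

L₁/L₂ = 0.0003714

d₁ = 1/p₁ = 1/0.05195″ = 19.249 pc; d₂ = 1/p₂ = 1/0.007023″ = 142.39 pc.
M₁ = m₁ − 5 log₁₀ d₁ + 5 = 4.75 − 6.4220 + 5 = 3.3280.
M₂ = 0.52 − 10.7674 + 5 = -5.2474.
L₁/L₂ = 10^(0.4(M₂ − M₁)) = 10^(0.4 × (-8.5754)) = 10^(-3.43016) = 0.0003714.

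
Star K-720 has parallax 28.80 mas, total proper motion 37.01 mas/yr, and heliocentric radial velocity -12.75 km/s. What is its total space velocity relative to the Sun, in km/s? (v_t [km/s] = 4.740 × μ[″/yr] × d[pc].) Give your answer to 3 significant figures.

14.1 km/s

d = 1/p = 1/0.02880″ = 34.722 pc.
μ = 37.01 mas/yr = 0.03701 ″/yr.
v_t = 4.740 μ d = 4.740 × 0.03701 × 34.722 = 6.0912 km/s.
v = √(v_r² + v_t²) = √((-12.75)² + 6.0912²) = √199.665 = 14.13 km/s.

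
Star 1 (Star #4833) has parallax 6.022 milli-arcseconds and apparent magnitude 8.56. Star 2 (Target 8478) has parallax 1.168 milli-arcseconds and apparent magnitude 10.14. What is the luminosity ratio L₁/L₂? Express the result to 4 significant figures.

L₁/L₂ = 0.1612

d₁ = 1/p₁ = 1/0.006022″ = 166.06 pc; d₂ = 1/p₂ = 1/0.001168″ = 856.16 pc.
M₁ = m₁ − 5 log₁₀ d₁ + 5 = 8.56 − 11.1013 + 5 = 2.4587.
M₂ = 10.14 − 14.6628 + 5 = 0.4772.
L₁/L₂ = 10^(0.4(M₂ − M₁)) = 10^(0.4 × (-1.9815)) = 10^(-0.79260) = 0.16121.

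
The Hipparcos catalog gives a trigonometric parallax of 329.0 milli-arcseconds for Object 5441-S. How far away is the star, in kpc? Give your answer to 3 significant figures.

p = 329.0 milli-arcseconds = 0.3290 arcsec.
d = 1/p = 1/0.3290 = 3.0395 pc.
= 0.0030395 kpc.

0.00304 kpc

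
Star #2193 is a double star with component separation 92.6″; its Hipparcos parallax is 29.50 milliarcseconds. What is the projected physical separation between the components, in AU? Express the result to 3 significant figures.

3140 AU

d = 1/p = 1/0.02950″ = 33.898 pc.
At distance d (pc), an angle of θ arcsec spans θ·d AU: s = 92.6 × 33.898 = 3139 AU.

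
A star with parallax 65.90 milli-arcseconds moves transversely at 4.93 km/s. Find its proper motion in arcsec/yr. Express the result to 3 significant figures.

0.0685 arcsec/yr

d = 1/p = 1/0.06590″ = 15.175 pc.
μ = v_t / (4.74 d) = 4.93 / (4.74 × 15.175) = 4.93 / 71.93 = 0.068539 ″/yr.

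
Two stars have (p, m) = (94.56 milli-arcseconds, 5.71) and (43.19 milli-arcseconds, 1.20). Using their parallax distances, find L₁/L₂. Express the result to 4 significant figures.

d₁ = 1/p₁ = 1/0.09456″ = 10.575 pc; d₂ = 1/p₂ = 1/0.04319″ = 23.154 pc.
M₁ = m₁ − 5 log₁₀ d₁ + 5 = 5.71 − 5.1214 + 5 = 5.5886.
M₂ = 1.20 − 6.8231 + 5 = -0.6231.
L₁/L₂ = 10^(0.4(M₂ − M₁)) = 10^(0.4 × (-6.2117)) = 10^(-2.48468) = 0.0032758.

L₁/L₂ = 0.003276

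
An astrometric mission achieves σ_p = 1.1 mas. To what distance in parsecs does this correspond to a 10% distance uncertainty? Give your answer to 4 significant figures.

90.91 pc

σ_d/d = σ_p/p, so the condition is σ_p/p ≤ 0.10, i.e. p ≥ σ_p/0.10.
p_min = 1.1/0.10 = 11 mas = 0.011 arcsec.
d_max = 1/p_min = 1/0.011 = 90.909 pc.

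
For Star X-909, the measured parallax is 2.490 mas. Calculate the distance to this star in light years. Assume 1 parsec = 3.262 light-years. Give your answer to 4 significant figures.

p = 2.490 mas = 0.002490 arcsec.
d = 1/p = 1/0.002490 = 401.61 pc.
In light-years: 401.61 × 3.262 = 1310.1 ly.

1310 light years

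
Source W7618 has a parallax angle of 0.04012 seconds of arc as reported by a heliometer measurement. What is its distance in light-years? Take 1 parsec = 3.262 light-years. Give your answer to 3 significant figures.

81.3 light years

d = 1/p = 1/0.04012 = 24.925 pc.
In light-years: 24.925 × 3.262 = 81.305 ly.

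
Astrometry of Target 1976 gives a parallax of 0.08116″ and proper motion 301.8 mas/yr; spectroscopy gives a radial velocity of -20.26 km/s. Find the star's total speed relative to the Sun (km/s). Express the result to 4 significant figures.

d = 1/p = 1/0.08116″ = 12.321 pc.
μ = 301.8 mas/yr = 0.3018 ″/yr.
v_t = 4.740 μ d = 4.740 × 0.3018 × 12.321 = 17.626 km/s.
v = √(v_r² + v_t²) = √((-20.26)² + 17.626²) = √721.143 = 26.854 km/s.

26.85 km/s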